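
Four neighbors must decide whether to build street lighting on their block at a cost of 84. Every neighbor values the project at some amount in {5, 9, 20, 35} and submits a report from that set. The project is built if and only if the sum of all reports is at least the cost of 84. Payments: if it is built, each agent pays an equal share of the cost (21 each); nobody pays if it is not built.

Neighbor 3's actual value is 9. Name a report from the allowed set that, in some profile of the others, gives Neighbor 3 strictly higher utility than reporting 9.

Suppose Neighbor 1 reports 5, Neighbor 2 reports 35 and Neighbor 4 reports 35.
Report 9: project built, pays 21, utility 9 - 21 = -12.
Report 5: project not built, utility 0.
So reporting 5 beats truth here (0 > -12).

5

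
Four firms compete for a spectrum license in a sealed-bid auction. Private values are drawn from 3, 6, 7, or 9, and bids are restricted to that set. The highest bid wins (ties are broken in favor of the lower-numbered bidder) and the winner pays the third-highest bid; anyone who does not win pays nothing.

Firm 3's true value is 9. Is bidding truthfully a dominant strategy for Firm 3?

Yes

Check each profile of the others' bids and compare truth against every alternative bid.
Others bid (3, 3, 9): truth gives 6, best alternative gives 0.
Others bid (3, 7, 3): truth gives 6, best alternative gives 0.
Others bid (7, 3, 3): truth gives 6, best alternative gives 0.
Others bid (3, 6, 9): truth gives 3, best alternative gives 0.
Others bid (3, 7, 6): truth gives 3, best alternative gives 0.
Others bid (6, 3, 9): truth gives 3, best alternative gives 0.
(Remaining 58 profiles checked similarly; truth is weakly best in each.)
In every case the truthful bid is at least as good as any alternative, so it is a dominant strategy.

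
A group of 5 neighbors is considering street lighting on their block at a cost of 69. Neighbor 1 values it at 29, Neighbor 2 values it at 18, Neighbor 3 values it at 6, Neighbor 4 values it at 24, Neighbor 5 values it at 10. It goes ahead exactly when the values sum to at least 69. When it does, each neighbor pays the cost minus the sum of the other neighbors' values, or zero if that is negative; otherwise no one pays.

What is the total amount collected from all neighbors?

Total value 87 ≥ cost 69, so it is built.
Neighbor 1: others sum to 58; max(0, 69 - 58) = 11.
Neighbor 2: others sum to 69; max(0, 69 - 69) = 0.
Neighbor 3: others sum to 81; max(0, 69 - 81) = 0.
Neighbor 4: others sum to 63; max(0, 69 - 63) = 6.
Neighbor 5: others sum to 77; max(0, 69 - 77) = 0.
Total collected = 11 + 0 + 0 + 6 + 0 = 17.

17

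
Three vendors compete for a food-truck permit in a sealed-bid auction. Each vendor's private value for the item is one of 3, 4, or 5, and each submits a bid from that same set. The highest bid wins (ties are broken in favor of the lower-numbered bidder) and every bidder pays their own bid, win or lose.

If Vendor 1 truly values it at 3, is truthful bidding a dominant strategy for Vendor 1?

Consider the case where Vendor 2 bids 3 and Vendor 3 bids 4.
Truthful bid 3: loses but pays 3, utility -3.
Bid 4 instead: wins, pays 4, utility 3 - 4 = -1.
Since -1 > -3, bidding 4 is strictly better here, so truthful bidding is not dominant.

No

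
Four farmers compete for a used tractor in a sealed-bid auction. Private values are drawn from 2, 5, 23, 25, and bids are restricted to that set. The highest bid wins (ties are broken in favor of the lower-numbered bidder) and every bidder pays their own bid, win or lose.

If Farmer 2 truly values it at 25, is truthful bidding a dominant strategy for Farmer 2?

No

Consider the case where Farmer 1 bids 2, Farmer 3 bids 2 and Farmer 4 bids 2.
Truthful bid 25: wins, pays 25, utility 25 - 25 = 0.
Bid 5 instead: wins, pays 5, utility 25 - 5 = 20.
Since 20 > 0, bidding 5 is strictly better here, so truthful bidding is not dominant.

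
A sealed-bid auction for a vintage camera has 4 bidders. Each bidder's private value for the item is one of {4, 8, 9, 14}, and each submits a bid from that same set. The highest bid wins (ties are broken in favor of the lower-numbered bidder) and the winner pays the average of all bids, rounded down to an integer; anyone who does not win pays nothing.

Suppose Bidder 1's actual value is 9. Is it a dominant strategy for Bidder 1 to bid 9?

Consider the case where Bidder 2 bids 4, Bidder 3 bids 4 and Bidder 4 bids 4.
Truthful bid 9: wins, pays 5, utility 9 - 5 = 4.
Bid 4 instead: wins, pays 4, utility 9 - 4 = 5.
Since 5 > 4, bidding 4 is strictly better here, so truthful bidding is not dominant.

No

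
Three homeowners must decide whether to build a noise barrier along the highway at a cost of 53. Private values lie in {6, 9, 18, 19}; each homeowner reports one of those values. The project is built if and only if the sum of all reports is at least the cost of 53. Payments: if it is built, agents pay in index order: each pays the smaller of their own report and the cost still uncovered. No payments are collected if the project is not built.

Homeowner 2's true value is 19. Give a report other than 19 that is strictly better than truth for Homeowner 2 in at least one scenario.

Suppose Homeowner 1 reports 18 and Homeowner 3 reports 18.
Report 19: project built, pays 19, utility 19 - 19 = 0.
Report 18: project built, pays 18, utility 19 - 18 = 1.
So reporting 18 beats truth here (1 > 0).

18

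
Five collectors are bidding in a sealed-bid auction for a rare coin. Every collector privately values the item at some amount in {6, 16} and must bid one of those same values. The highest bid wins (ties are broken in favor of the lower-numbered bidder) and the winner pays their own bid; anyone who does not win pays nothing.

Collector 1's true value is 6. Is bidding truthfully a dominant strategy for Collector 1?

Yes

Check each profile of the others' bids and compare truth against every alternative bid.
Others bid (6, 6, 6, 6): truth gives 0, best alternative gives -10.
Others bid (6, 6, 6, 16): truth gives 0, best alternative gives -10.
Others bid (6, 6, 16, 6): truth gives 0, best alternative gives -10.
Others bid (6, 6, 16, 16): truth gives 0, best alternative gives -10.
Others bid (6, 16, 6, 6): truth gives 0, best alternative gives -10.
Others bid (6, 16, 6, 16): truth gives 0, best alternative gives -10.
(Remaining 10 profiles checked similarly; truth is weakly best in each.)
In every case the truthful bid is at least as good as any alternative, so it is a dominant strategy.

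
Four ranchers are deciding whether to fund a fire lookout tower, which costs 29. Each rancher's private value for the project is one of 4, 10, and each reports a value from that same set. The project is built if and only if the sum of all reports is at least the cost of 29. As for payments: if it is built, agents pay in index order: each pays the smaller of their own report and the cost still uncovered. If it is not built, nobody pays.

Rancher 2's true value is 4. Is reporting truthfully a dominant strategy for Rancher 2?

Yes

Check each profile of the others' reports and compare truth against every alternative report.
Others report (4, 10, 10): truth gives 0, best alternative gives -6.
Others report (10, 4, 10): truth gives 0, best alternative gives -6.
Others report (10, 10, 4): truth gives 0, best alternative gives -6.
Others report (10, 10, 10): truth gives 0, best alternative gives -6.
Others report (4, 4, 4): truth gives 0, best alternative gives 0.
Others report (4, 4, 10): truth gives 0, best alternative gives 0.
(Remaining 2 profiles checked similarly; truth is weakly best in each.)
In every case the truthful report is at least as good as any alternative, so it is a dominant strategy.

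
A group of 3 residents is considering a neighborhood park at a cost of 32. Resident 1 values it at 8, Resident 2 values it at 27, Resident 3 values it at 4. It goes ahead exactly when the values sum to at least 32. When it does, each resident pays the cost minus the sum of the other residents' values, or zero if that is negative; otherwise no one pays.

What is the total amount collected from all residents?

Total value 39 ≥ cost 32, so it is built.
Resident 1: others sum to 31; max(0, 32 - 31) = 1.
Resident 2: others sum to 12; max(0, 32 - 12) = 20.
Resident 3: others sum to 35; max(0, 32 - 35) = 0.
Total collected = 1 + 20 + 0 = 21.

21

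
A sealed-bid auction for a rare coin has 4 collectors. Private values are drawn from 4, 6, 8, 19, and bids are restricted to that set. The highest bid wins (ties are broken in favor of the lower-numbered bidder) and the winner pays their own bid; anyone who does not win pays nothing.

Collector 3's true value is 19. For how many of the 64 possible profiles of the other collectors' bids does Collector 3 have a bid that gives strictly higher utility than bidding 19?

12

Others bid (4, 4, 4): truth gives 0; bid 6 gives 13 > 0. Violating.
Others bid (4, 4, 6): truth gives 0; bid 6 gives 13 > 0. Violating.
Others bid (4, 4, 8): truth gives 0; bid 8 gives 11 > 0. Violating.
Others bid (4, 6, 4): truth gives 0; bid 8 gives 11 > 0. Violating.
Others bid (4, 4, 19): truth gives 0; no alternative beats it.
Others bid (4, 6, 19): truth gives 0; no alternative beats it.
(Checking all 64 profiles: 12 have a profitable deviation, 52 do not.)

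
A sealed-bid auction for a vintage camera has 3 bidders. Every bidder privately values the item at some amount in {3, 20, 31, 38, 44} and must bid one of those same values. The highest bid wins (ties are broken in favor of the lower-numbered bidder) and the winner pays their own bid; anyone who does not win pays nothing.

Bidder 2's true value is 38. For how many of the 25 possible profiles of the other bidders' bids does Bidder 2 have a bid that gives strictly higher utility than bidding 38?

6

Others bid (3, 3): truth gives 0; bid 20 gives 18 > 0. Violating.
Others bid (3, 20): truth gives 0; bid 20 gives 18 > 0. Violating.
Others bid (3, 31): truth gives 0; bid 31 gives 7 > 0. Violating.
Others bid (20, 3): truth gives 0; bid 31 gives 7 > 0. Violating.
Others bid (3, 38): truth gives 0; no alternative beats it.
Others bid (3, 44): truth gives 0; no alternative beats it.
(Checking all 25 profiles: 6 have a profitable deviation, 19 do not.)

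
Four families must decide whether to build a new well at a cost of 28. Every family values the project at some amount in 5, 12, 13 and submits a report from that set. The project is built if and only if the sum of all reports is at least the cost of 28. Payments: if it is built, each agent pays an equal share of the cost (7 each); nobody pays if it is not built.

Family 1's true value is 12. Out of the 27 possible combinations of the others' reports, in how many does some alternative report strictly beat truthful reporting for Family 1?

Others report (5, 5, 5): truth gives 0; report 13 gives 5 > 0. Violating.
Others report (5, 5, 12): truth gives 5; no alternative beats it.
Others report (5, 5, 13): truth gives 5; no alternative beats it.
(Checking all 27 profiles: 1 has a profitable deviation, 26 do not.)

1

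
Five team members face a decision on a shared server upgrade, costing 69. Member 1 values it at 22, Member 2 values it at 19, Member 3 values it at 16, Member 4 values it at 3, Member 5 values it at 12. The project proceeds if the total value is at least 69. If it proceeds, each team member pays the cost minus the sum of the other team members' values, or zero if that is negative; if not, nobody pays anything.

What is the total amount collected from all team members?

Total value 72 ≥ cost 69, so it is built.
Member 1: others sum to 50; max(0, 69 - 50) = 19.
Member 2: others sum to 53; max(0, 69 - 53) = 16.
Member 3: others sum to 56; max(0, 69 - 56) = 13.
Member 4: others sum to 69; max(0, 69 - 69) = 0.
Member 5: others sum to 60; max(0, 69 - 60) = 9.
Total collected = 19 + 16 + 13 + 0 + 9 = 57.

57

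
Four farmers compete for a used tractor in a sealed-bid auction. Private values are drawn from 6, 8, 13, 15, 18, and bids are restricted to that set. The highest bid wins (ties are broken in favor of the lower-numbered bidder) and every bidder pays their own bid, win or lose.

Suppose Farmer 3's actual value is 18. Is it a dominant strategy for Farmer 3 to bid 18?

Consider the case where Farmer 1 bids 6, Farmer 2 bids 6 and Farmer 4 bids 6.
Truthful bid 18: wins, pays 18, utility 18 - 18 = 0.
Bid 8 instead: wins, pays 8, utility 18 - 8 = 10.
Since 10 > 0, bidding 8 is strictly better here, so truthful bidding is not dominant.

No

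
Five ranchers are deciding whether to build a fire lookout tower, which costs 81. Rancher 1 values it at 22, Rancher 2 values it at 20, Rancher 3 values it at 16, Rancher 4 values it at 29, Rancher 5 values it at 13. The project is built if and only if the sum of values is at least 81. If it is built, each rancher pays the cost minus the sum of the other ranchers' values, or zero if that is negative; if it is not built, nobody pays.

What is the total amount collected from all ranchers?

Total value 100 ≥ cost 81, so it is built.
Rancher 1: others sum to 78; max(0, 81 - 78) = 3.
Rancher 2: others sum to 80; max(0, 81 - 80) = 1.
Rancher 3: others sum to 84; max(0, 81 - 84) = 0.
Rancher 4: others sum to 71; max(0, 81 - 71) = 10.
Rancher 5: others sum to 87; max(0, 81 - 87) = 0.
Total collected = 3 + 1 + 0 + 10 + 0 = 14.

14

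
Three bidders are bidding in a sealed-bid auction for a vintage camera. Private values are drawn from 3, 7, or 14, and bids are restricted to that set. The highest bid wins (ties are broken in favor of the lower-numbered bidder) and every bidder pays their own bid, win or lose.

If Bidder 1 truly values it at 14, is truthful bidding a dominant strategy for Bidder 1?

Consider the case where Bidder 2 bids 3 and Bidder 3 bids 3.
Truthful bid 14: wins, pays 14, utility 14 - 14 = 0.
Bid 3 instead: wins, pays 3, utility 14 - 3 = 11.
Since 11 > 0, bidding 3 is strictly better here, so truthful bidding is not dominant.

No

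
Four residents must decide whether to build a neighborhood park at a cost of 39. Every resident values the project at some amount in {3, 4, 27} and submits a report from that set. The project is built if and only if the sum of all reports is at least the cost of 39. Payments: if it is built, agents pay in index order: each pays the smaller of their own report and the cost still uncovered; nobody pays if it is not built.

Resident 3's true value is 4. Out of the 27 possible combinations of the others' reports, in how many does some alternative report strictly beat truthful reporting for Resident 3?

Others report (3, 27, 27): truth gives 0; report 3 gives 1 > 0. Violating.
Others report (4, 27, 27): truth gives 0; report 3 gives 1 > 0. Violating.
Others report (27, 3, 27): truth gives 0; report 3 gives 1 > 0. Violating.
Others report (27, 4, 27): truth gives 0; report 3 gives 1 > 0. Violating.
Others report (3, 3, 3): truth gives 0; no alternative beats it.
Others report (3, 3, 4): truth gives 0; no alternative beats it.
(Checking all 27 profiles: 4 have a profitable deviation, 23 do not.)

4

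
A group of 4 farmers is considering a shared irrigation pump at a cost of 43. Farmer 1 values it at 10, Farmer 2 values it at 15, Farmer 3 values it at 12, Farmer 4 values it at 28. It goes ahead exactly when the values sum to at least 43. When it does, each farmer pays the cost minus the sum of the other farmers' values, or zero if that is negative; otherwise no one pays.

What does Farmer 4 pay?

Total value 65 ≥ cost 43, so the project is built.
The other farmers' values sum to 37.
Cost minus that sum is 43 - 37 = 6.

6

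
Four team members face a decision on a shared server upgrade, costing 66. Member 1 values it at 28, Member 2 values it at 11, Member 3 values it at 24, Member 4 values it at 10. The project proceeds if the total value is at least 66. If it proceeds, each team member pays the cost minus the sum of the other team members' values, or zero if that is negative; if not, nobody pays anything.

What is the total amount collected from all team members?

45

Total value 73 ≥ cost 66, so it is built.
Member 1: others sum to 45; max(0, 66 - 45) = 21.
Member 2: others sum to 62; max(0, 66 - 62) = 4.
Member 3: others sum to 49; max(0, 66 - 49) = 17.
Member 4: others sum to 63; max(0, 66 - 63) = 3.
Total collected = 21 + 4 + 17 + 3 = 45.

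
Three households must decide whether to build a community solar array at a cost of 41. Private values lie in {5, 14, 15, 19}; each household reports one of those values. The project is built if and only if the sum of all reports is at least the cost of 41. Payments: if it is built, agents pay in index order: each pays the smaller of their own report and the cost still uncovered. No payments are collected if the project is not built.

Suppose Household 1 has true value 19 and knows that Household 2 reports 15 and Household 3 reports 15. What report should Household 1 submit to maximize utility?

Report 5: project not built, utility 0.
Report 14: project built, pays 14, utility 19 - 14 = 5.
Report 15: project built, pays 15, utility 19 - 15 = 4.
Report 19: project built, pays 19, utility 19 - 19 = 0.
The best choice is 14 with utility 5.

14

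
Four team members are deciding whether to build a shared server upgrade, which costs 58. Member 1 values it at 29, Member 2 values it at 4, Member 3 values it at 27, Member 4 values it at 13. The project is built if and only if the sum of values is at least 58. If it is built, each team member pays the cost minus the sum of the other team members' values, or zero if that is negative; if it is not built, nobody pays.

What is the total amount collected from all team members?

Total value 73 ≥ cost 58, so it is built.
Member 1: others sum to 44; max(0, 58 - 44) = 14.
Member 2: others sum to 69; max(0, 58 - 69) = 0.
Member 3: others sum to 46; max(0, 58 - 46) = 12.
Member 4: others sum to 60; max(0, 58 - 60) = 0.
Total collected = 14 + 0 + 12 + 0 = 26.

26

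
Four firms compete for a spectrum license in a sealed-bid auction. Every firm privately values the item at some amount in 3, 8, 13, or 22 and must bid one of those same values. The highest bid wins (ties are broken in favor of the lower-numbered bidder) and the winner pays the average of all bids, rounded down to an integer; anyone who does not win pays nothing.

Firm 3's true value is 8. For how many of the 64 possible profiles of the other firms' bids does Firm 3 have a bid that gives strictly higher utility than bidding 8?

Others bid (3, 8, 3): truth gives 0; bid 13 gives 2 > 0. Violating.
Others bid (8, 3, 3): truth gives 0; bid 13 gives 2 > 0. Violating.
Others bid (3, 3, 3): truth gives 4; no alternative beats it.
Others bid (3, 3, 8): truth gives 3; no alternative beats it.
(Checking all 64 profiles: 2 have a profitable deviation, 62 do not.)

2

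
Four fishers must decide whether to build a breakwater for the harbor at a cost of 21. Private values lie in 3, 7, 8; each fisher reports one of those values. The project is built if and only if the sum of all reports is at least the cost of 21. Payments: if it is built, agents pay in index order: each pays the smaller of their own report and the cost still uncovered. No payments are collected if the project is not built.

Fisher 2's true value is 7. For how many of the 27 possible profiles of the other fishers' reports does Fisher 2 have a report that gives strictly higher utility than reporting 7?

17

Others report (3, 7, 8): truth gives 0; report 3 gives 4 > 0. Violating.
Others report (3, 8, 7): truth gives 0; report 3 gives 4 > 0. Violating.
Others report (3, 8, 8): truth gives 0; report 3 gives 4 > 0. Violating.
Others report (7, 3, 8): truth gives 0; report 3 gives 4 > 0. Violating.
Others report (3, 3, 3): truth gives 0; no alternative beats it.
Others report (3, 3, 7): truth gives 0; no alternative beats it.
(Checking all 27 profiles: 17 have a profitable deviation, 10 do not.)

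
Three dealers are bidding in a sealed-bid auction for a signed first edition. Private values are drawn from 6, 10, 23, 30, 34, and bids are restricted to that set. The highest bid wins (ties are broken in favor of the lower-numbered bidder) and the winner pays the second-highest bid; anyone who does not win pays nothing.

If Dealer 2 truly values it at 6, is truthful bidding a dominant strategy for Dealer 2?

Yes

Check each profile of the others' bids and compare truth against every alternative bid.
Others bid (6, 10): truth gives 0, best alternative gives -4.
Others bid (6, 6): truth gives 0, best alternative gives 0.
Others bid (6, 23): truth gives 0, best alternative gives 0.
Others bid (6, 30): truth gives 0, best alternative gives 0.
Others bid (6, 34): truth gives 0, best alternative gives 0.
Others bid (10, 6): truth gives 0, best alternative gives 0.
(Remaining 19 profiles checked similarly; truth is weakly best in each.)
In every case the truthful bid is at least as good as any alternative, so it is a dominant strategy.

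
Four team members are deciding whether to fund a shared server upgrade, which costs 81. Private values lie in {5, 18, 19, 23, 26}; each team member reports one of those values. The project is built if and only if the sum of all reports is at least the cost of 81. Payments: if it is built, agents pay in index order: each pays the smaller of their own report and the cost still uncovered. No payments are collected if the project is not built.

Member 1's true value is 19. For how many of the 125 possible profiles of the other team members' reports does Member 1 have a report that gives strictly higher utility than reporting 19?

Others report (18, 19, 26): truth gives 0; report 18 gives 1 > 0. Violating.
Others report (18, 23, 23): truth gives 0; report 18 gives 1 > 0. Violating.
Others report (18, 23, 26): truth gives 0; report 18 gives 1 > 0. Violating.
Others report (18, 26, 19): truth gives 0; report 18 gives 1 > 0. Violating.
Others report (5, 5, 5): truth gives 0; no alternative beats it.
Others report (5, 5, 18): truth gives 0; no alternative beats it.
(Checking all 125 profiles: 41 have a profitable deviation, 84 do not.)

41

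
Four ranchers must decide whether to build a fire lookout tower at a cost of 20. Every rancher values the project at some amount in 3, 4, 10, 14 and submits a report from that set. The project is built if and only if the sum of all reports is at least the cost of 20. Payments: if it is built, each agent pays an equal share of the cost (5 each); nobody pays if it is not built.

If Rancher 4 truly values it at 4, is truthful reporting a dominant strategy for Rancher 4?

Consider the case where Rancher 1 reports 3, Rancher 2 reports 3 and Rancher 3 reports 10.
Truthful report 4: project built, pays 5, utility 4 - 5 = -1.
Report 3 instead: project not built, utility 0.
Since 0 > -1, reporting 3 is strictly better here, so truthful reporting is not dominant.

No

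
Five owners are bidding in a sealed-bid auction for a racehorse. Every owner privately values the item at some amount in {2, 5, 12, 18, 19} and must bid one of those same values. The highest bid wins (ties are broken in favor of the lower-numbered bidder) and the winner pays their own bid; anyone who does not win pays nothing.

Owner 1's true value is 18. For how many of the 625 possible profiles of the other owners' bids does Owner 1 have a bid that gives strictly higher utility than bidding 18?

Others bid (2, 2, 2, 2): truth gives 0; bid 2 gives 16 > 0. Violating.
Others bid (2, 2, 2, 5): truth gives 0; bid 5 gives 13 > 0. Violating.
Others bid (2, 2, 2, 12): truth gives 0; bid 12 gives 6 > 0. Violating.
Others bid (2, 2, 5, 2): truth gives 0; bid 5 gives 13 > 0. Violating.
Others bid (2, 2, 2, 18): truth gives 0; no alternative beats it.
Others bid (2, 2, 2, 19): truth gives 0; no alternative beats it.
(Checking all 625 profiles: 81 have a profitable deviation, 544 do not.)

81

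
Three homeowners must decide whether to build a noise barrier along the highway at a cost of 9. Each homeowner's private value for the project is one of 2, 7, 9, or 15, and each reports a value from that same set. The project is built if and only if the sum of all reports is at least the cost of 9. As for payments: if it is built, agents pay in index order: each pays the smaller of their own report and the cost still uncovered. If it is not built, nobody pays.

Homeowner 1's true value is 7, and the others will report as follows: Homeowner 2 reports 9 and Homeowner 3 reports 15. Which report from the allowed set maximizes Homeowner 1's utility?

Report 2: project built, pays 2, utility 7 - 2 = 5.
Report 7: project built, pays 7, utility 7 - 7 = 0.
Report 9: project built, pays 9, utility 7 - 9 = -2.
Report 15: project built, pays 9, utility 7 - 9 = -2.
The best choice is 2 with utility 5.

2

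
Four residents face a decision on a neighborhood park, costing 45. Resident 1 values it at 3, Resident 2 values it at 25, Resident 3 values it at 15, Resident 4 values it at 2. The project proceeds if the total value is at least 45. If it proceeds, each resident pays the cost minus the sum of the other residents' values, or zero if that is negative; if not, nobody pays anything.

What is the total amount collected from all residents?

45

Total value 45 ≥ cost 45, so it is built.
Resident 1: others sum to 42; max(0, 45 - 42) = 3.
Resident 2: others sum to 20; max(0, 45 - 20) = 25.
Resident 3: others sum to 30; max(0, 45 - 30) = 15.
Resident 4: others sum to 43; max(0, 45 - 43) = 2.
Total collected = 3 + 25 + 15 + 2 = 45.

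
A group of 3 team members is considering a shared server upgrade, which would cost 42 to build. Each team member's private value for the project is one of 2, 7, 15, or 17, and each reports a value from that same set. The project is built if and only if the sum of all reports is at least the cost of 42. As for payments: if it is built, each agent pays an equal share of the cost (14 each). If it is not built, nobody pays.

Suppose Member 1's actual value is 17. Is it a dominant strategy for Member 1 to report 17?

Yes

Check each profile of the others' reports and compare truth against every alternative report.
Others report (15, 15): truth gives 3, best alternative gives 3.
Others report (15, 17): truth gives 3, best alternative gives 3.
Others report (17, 15): truth gives 3, best alternative gives 3.
Others report (17, 17): truth gives 3, best alternative gives 3.
Others report (2, 2): truth gives 0, best alternative gives 0.
Others report (2, 7): truth gives 0, best alternative gives 0.
(Remaining 10 profiles checked similarly; truth is weakly best in each.)
In every case the truthful report is at least as good as any alternative, so it is a dominant strategy.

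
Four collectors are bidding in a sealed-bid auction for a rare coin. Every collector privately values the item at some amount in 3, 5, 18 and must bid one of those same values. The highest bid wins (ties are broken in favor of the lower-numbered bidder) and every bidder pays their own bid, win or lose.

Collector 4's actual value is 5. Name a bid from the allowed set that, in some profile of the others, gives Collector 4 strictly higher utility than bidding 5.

3

Suppose Collector 1 bids 3, Collector 2 bids 3 and Collector 3 bids 5.
Bid 5: loses but pays 5, utility -5.
Bid 3: loses but pays 3, utility -3.
So bidding 3 beats truth here (-3 > -5).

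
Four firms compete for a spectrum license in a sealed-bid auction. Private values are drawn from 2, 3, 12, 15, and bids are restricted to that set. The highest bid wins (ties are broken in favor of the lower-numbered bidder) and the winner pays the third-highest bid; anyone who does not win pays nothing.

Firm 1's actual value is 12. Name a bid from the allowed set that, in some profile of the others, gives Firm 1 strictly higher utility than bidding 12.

15

Suppose Firm 2 bids 2, Firm 3 bids 2 and Firm 4 bids 15.
Bid 12: loses, pays 0, utility 0.
Bid 15: wins, pays 2, utility 12 - 2 = 10.
So bidding 15 beats truth here (10 > 0).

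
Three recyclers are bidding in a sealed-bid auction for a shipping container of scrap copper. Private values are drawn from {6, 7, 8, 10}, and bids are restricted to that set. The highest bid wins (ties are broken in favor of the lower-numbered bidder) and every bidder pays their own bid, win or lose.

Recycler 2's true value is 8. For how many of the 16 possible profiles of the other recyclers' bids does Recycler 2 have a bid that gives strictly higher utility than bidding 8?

Others bid (6, 6): truth gives 0; bid 7 gives 1 > 0. Violating.
Others bid (6, 7): truth gives 0; bid 7 gives 1 > 0. Violating.
Others bid (6, 10): truth gives -8; bid 10 gives -2 > -8. Violating.
Others bid (7, 10): truth gives -8; bid 10 gives -2 > -8. Violating.
Others bid (6, 8): truth gives 0; no alternative beats it.
Others bid (7, 6): truth gives 0; no alternative beats it.
(Checking all 16 profiles: 12 have a profitable deviation, 4 do not.)

12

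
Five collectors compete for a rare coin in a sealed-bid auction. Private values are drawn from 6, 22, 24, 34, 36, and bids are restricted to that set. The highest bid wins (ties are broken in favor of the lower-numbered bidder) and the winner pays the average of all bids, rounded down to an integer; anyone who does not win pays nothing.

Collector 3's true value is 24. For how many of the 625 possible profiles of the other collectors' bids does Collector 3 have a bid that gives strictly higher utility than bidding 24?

Others bid (6, 6, 6, 34): truth gives 0; bid 34 gives 7 > 0. Violating.
Others bid (6, 6, 6, 36): truth gives 0; bid 36 gives 6 > 0. Violating.
Others bid (6, 6, 22, 22): truth gives 8; bid 22 gives 9 > 8. Violating.
Others bid (6, 6, 22, 34): truth gives 0; bid 34 gives 4 > 0. Violating.
Others bid (6, 6, 6, 6): truth gives 15; no alternative beats it.
Others bid (6, 6, 6, 22): truth gives 12; no alternative beats it.
(Checking all 625 profiles: 94 have a profitable deviation, 531 do not.)

94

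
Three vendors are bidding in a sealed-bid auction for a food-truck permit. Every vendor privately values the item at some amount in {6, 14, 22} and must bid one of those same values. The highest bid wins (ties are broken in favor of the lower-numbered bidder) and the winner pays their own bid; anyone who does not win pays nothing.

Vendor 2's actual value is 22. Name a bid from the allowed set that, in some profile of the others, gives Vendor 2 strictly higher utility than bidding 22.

14

Suppose Vendor 1 bids 6 and Vendor 3 bids 6.
Bid 22: wins, pays 22, utility 22 - 22 = 0.
Bid 14: wins, pays 14, utility 22 - 14 = 8.
So bidding 14 beats truth here (8 > 0).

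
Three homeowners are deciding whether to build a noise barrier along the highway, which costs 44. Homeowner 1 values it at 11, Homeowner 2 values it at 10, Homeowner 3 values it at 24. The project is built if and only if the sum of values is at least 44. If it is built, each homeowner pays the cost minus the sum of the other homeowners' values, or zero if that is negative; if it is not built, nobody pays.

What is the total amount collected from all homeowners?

42

Total value 45 ≥ cost 44, so it is built.
Homeowner 1: others sum to 34; max(0, 44 - 34) = 10.
Homeowner 2: others sum to 35; max(0, 44 - 35) = 9.
Homeowner 3: others sum to 21; max(0, 44 - 21) = 23.
Total collected = 10 + 9 + 23 = 42.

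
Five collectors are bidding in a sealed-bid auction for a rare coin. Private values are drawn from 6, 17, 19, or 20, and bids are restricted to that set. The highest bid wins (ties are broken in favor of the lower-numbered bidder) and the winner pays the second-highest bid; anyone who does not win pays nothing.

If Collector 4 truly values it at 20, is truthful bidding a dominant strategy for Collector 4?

Check each profile of the others' bids and compare truth against every alternative bid.
Others bid (6, 6, 19, 6): truth gives 1, best alternative gives 0.
Others bid (6, 6, 19, 17): truth gives 1, best alternative gives 0.
Others bid (6, 6, 19, 19): truth gives 1, best alternative gives 0.
Others bid (6, 17, 19, 6): truth gives 1, best alternative gives 0.
Others bid (6, 17, 19, 17): truth gives 1, best alternative gives 0.
Others bid (6, 17, 19, 19): truth gives 1, best alternative gives 0.
(Remaining 250 profiles checked similarly; truth is weakly best in each.)
In every case the truthful bid is at least as good as any alternative, so it is a dominant strategy.

Yes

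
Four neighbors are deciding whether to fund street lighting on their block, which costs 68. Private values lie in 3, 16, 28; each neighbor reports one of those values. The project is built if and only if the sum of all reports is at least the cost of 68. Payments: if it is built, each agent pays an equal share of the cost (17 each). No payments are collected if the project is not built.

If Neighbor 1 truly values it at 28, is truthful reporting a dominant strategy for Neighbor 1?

Yes

Check each profile of the others' reports and compare truth against every alternative report.
Others report (3, 16, 28): truth gives 11, best alternative gives 0.
Others report (3, 28, 16): truth gives 11, best alternative gives 0.
Others report (16, 3, 28): truth gives 11, best alternative gives 0.
Others report (16, 16, 16): truth gives 11, best alternative gives 0.
Others report (16, 28, 3): truth gives 11, best alternative gives 0.
Others report (28, 3, 16): truth gives 11, best alternative gives 0.
(Remaining 21 profiles checked similarly; truth is weakly best in each.)
In every case the truthful report is at least as good as any alternative, so it is a dominant strategy.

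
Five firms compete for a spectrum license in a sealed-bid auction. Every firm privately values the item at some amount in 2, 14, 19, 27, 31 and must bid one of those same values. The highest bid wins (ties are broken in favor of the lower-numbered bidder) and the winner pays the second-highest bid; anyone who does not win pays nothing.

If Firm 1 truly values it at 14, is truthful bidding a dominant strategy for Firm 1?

Check each profile of the others' bids and compare truth against every alternative bid.
Others bid (2, 2, 2, 2): truth gives 12, best alternative gives 12.
Others bid (2, 2, 2, 14): truth gives 0, best alternative gives 0.
Others bid (2, 2, 2, 19): truth gives 0, best alternative gives 0.
Others bid (2, 2, 2, 27): truth gives 0, best alternative gives 0.
Others bid (2, 2, 2, 31): truth gives 0, best alternative gives 0.
Others bid (2, 2, 14, 2): truth gives 0, best alternative gives 0.
(Remaining 619 profiles checked similarly; truth is weakly best in each.)
In every case the truthful bid is at least as good as any alternative, so it is a dominant strategy.

Yes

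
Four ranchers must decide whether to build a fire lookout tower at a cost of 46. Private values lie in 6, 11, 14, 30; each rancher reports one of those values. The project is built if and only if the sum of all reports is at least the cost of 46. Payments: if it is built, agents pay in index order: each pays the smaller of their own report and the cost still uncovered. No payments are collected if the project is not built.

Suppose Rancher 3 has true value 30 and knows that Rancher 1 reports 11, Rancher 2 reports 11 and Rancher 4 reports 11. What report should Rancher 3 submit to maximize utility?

14

Report 6: project not built, utility 0.
Report 11: project not built, utility 0.
Report 14: project built, pays 14, utility 30 - 14 = 16.
Report 30: project built, pays 24, utility 30 - 24 = 6.
The best choice is 14 with utility 16.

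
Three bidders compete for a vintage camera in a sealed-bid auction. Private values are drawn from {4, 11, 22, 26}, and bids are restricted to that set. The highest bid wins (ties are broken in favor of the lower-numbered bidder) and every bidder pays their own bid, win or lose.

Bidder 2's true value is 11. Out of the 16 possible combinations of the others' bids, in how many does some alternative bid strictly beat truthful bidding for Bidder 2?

14

Others bid (4, 22): truth gives -11; bid 4 gives -4 > -11. Violating.
Others bid (4, 26): truth gives -11; bid 4 gives -4 > -11. Violating.
Others bid (11, 4): truth gives -11; bid 4 gives -4 > -11. Violating.
Others bid (11, 11): truth gives -11; bid 4 gives -4 > -11. Violating.
Others bid (4, 4): truth gives 0; no alternative beats it.
Others bid (4, 11): truth gives 0; no alternative beats it.
(Checking all 16 profiles: 14 have a profitable deviation, 2 do not.)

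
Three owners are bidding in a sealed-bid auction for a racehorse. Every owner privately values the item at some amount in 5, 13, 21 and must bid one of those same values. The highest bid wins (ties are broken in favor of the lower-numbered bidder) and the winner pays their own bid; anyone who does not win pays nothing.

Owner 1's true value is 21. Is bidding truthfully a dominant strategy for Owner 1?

No

Consider the case where Owner 2 bids 5 and Owner 3 bids 5.
Truthful bid 21: wins, pays 21, utility 21 - 21 = 0.
Bid 5 instead: wins, pays 5, utility 21 - 5 = 16.
Since 16 > 0, bidding 5 is strictly better here, so truthful bidding is not dominant.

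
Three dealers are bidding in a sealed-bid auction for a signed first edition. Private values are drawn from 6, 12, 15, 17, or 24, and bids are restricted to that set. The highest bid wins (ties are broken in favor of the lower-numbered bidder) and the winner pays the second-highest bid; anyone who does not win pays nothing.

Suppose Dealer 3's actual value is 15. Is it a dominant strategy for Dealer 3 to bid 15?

Yes

Check each profile of the others' bids and compare truth against every alternative bid.
Others bid (6, 6): truth gives 9, best alternative gives 9.
Others bid (6, 12): truth gives 3, best alternative gives 3.
Others bid (12, 6): truth gives 3, best alternative gives 3.
Others bid (12, 12): truth gives 3, best alternative gives 3.
Others bid (6, 15): truth gives 0, best alternative gives 0.
Others bid (6, 17): truth gives 0, best alternative gives 0.
(Remaining 19 profiles checked similarly; truth is weakly best in each.)
In every case the truthful bid is at least as good as any alternative, so it is a dominant strategy.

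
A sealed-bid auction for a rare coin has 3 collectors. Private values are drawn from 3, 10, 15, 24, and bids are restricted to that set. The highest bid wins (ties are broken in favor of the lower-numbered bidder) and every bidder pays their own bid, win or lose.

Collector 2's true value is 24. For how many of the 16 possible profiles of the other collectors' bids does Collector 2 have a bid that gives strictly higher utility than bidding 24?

10

Others bid (3, 3): truth gives 0; bid 10 gives 14 > 0. Violating.
Others bid (3, 10): truth gives 0; bid 10 gives 14 > 0. Violating.
Others bid (3, 15): truth gives 0; bid 15 gives 9 > 0. Violating.
Others bid (10, 3): truth gives 0; bid 15 gives 9 > 0. Violating.
Others bid (3, 24): truth gives 0; no alternative beats it.
Others bid (10, 24): truth gives 0; no alternative beats it.
(Checking all 16 profiles: 10 have a profitable deviation, 6 do not.)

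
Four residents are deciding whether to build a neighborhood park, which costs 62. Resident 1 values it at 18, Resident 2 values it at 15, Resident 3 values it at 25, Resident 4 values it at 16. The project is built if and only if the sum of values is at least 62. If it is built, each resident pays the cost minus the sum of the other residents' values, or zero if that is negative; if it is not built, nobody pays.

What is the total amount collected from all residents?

Total value 74 ≥ cost 62, so it is built.
Resident 1: others sum to 56; max(0, 62 - 56) = 6.
Resident 2: others sum to 59; max(0, 62 - 59) = 3.
Resident 3: others sum to 49; max(0, 62 - 49) = 13.
Resident 4: others sum to 58; max(0, 62 - 58) = 4.
Total collected = 6 + 3 + 13 + 4 = 26.

26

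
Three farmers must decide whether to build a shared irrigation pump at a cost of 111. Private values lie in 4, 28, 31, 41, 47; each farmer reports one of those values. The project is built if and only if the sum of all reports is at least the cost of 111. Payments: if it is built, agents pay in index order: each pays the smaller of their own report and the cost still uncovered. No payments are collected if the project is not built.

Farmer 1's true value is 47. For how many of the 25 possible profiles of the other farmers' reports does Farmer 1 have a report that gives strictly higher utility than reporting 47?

Others report (28, 47): truth gives 0; report 41 gives 6 > 0. Violating.
Others report (31, 41): truth gives 0; report 41 gives 6 > 0. Violating.
Others report (31, 47): truth gives 0; report 41 gives 6 > 0. Violating.
Others report (41, 31): truth gives 0; report 41 gives 6 > 0. Violating.
Others report (4, 4): truth gives 0; no alternative beats it.
Others report (4, 28): truth gives 0; no alternative beats it.
(Checking all 25 profiles: 10 have a profitable deviation, 15 do not.)

10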